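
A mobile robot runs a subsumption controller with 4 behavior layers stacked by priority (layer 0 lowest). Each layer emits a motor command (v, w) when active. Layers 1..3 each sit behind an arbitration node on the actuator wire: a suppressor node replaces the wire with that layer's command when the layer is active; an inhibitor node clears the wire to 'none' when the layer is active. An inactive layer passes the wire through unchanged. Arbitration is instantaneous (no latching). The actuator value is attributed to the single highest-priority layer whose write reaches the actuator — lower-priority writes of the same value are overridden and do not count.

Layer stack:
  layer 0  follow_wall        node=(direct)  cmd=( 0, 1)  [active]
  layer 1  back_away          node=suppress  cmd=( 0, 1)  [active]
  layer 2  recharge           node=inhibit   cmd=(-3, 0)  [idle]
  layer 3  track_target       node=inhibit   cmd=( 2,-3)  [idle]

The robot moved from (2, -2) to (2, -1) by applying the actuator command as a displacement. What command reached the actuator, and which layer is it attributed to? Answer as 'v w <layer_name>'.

displacement = (2, -1) − (2, -2) = (0, 1)
L0 follow_wall: active, feeds wire = (0, 1)
L1 back_away: active, suppressor → wire = (0, 1)
L2 recharge: idle → wire stays (0, 1)
L3 track_target: idle → wire stays (0, 1)
actuator = (0, 1) — from layer 1 (back_away)

0 1 back_away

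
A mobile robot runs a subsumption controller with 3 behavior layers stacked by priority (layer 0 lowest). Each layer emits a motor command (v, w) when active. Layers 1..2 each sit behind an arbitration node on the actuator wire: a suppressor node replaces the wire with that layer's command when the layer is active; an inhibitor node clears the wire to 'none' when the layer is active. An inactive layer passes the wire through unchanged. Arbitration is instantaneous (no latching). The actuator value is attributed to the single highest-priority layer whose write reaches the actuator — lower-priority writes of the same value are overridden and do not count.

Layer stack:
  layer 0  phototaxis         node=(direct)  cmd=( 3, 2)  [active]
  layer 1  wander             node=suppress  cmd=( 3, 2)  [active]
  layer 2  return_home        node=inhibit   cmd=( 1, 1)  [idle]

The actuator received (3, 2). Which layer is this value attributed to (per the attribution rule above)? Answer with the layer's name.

wander

L0 phototaxis: active, feeds wire = (3, 2)
L1 wander: active, suppressor → wire = (3, 2)
L2 return_home: idle → wire stays (3, 2)
actuator = (3, 2)
last writer: layer 1 = wander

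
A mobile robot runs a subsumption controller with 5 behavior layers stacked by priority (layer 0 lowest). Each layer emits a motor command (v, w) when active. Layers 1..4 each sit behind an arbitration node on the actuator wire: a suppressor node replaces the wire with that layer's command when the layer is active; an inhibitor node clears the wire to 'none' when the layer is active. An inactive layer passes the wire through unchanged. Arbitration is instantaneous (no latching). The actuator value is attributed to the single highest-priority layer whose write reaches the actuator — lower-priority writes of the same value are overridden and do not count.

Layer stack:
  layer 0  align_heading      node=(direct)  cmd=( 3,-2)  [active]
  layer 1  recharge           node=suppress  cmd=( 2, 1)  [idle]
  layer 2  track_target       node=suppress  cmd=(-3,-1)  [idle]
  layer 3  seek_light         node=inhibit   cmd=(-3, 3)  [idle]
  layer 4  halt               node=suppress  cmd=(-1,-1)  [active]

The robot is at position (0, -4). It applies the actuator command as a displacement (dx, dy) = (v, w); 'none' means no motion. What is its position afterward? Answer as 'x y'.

L0 align_heading: active, feeds wire = (3, -2)
L1 recharge: idle → wire stays (3, -2)
L2 track_target: idle → wire stays (3, -2)
L3 seek_light: idle → wire stays (3, -2)
L4 halt: active, suppressor → wire = (-1, -1)
actuator = (-1, -1)
position: (0, -4) + (-1, -1) = (-1, -5)

-1 -5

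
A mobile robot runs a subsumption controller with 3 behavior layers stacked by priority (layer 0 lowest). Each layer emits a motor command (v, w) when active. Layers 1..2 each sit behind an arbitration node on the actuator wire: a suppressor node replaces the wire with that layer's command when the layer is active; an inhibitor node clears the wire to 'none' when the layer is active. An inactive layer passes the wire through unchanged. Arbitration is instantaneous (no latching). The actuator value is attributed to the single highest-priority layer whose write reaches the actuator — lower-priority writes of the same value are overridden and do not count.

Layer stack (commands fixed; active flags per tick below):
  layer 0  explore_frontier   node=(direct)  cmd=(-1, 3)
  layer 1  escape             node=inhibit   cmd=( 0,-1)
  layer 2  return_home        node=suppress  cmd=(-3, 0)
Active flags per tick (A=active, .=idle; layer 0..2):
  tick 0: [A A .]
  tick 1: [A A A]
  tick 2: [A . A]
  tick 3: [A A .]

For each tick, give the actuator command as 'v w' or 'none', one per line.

none
-3 0
-3 0
none

tick 0:
  L0 explore_frontier: active, feeds wire = (-1, 3)
  L1 escape: active, inhibitor → wire = none
  L2 return_home: idle → wire stays none
  actuator = none
tick 1:
  L0 explore_frontier: active, feeds wire = (-1, 3)
  L1 escape: active, inhibitor → wire = none
  L2 return_home: active, suppressor → wire = (-3, 0)
  actuator = (-3, 0)
tick 2:
  L0 explore_frontier: active, feeds wire = (-1, 3)
  L1 escape: idle → wire stays (-1, 3)
  L2 return_home: active, suppressor → wire = (-3, 0)
  actuator = (-3, 0)
tick 3:
  L0 explore_frontier: active, feeds wire = (-1, 3)
  L1 escape: active, inhibitor → wire = none
  L2 return_home: idle → wire stays none
  actuator = none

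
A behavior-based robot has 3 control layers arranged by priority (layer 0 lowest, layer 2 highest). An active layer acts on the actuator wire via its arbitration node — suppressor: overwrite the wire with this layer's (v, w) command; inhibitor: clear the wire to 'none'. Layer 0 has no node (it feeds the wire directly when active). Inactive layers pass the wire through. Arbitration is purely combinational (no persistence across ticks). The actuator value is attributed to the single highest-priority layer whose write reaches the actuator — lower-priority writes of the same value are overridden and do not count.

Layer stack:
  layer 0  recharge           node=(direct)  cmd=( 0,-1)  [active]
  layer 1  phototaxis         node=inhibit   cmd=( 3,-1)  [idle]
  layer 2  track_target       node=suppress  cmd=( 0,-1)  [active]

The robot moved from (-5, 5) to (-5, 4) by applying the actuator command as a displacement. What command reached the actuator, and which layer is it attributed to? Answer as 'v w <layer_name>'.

0 -1 track_target

displacement = (-5, 4) − (-5, 5) = (0, -1)
L0 recharge: active, feeds wire = (0, -1)
L1 phototaxis: idle → wire stays (0, -1)
L2 track_target: active, suppressor → wire = (0, -1)
actuator = (0, -1) — from layer 2 (track_target)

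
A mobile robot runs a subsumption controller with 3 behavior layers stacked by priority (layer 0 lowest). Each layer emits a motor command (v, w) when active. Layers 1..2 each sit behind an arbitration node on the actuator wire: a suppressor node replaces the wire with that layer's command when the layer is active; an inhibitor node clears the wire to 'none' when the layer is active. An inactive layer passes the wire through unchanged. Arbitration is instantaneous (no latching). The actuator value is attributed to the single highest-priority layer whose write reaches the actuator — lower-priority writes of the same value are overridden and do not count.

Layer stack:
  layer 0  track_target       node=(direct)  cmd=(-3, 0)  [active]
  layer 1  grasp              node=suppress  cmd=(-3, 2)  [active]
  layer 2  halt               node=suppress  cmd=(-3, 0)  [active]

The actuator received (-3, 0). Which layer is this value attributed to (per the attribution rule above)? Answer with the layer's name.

layer 0 (track_target) active — direct: (-3, 0)
layer 1 (grasp) active — suppresses: (-3, 2)
layer 2 (halt) active — suppresses: (-3, 0)
→ actuator (-3, 0)
last writer: layer 2 = halt

halt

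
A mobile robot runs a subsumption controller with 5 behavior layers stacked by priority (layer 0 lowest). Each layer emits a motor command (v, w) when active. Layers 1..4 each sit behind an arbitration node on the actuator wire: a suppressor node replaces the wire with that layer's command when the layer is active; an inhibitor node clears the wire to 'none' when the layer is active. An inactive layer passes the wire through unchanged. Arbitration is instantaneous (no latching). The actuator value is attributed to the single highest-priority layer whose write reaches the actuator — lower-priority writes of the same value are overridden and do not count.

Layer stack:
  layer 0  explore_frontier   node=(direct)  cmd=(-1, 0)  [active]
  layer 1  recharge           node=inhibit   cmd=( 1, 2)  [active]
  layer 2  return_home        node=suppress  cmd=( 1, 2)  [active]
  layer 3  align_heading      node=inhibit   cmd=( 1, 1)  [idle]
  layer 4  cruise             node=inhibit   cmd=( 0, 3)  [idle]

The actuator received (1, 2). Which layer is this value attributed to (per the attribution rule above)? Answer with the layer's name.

return_home

layer 0 (explore_frontier) active — direct: (-1, 0)
layer 1 (recharge) active — inhibits: none
layer 2 (return_home) active — suppresses: (1, 2)
layer 3 (align_heading) idle — unchanged: (1, 2)
layer 4 (cruise) idle — unchanged: (1, 2)
→ actuator (1, 2)
last writer: layer 2 = return_home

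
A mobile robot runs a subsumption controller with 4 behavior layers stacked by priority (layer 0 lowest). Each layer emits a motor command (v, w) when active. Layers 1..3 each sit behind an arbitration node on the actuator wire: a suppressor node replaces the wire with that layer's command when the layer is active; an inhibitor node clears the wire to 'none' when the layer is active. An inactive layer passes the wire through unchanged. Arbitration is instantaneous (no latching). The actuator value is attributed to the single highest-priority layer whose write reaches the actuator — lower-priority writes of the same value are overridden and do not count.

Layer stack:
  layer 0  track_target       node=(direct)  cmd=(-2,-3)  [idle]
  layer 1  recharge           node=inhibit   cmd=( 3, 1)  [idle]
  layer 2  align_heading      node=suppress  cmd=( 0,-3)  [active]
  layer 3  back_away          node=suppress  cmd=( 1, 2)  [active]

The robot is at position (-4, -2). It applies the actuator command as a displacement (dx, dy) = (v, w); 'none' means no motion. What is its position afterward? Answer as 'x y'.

layer 0 (track_target) idle — none
layer 1 (recharge) idle — unchanged: none
layer 2 (align_heading) active — suppresses: (0, -3)
layer 3 (back_away) active — suppresses: (1, 2)
→ actuator (1, 2)
position: (-4, -2) + (1, 2) = (-3, 0)

-3 0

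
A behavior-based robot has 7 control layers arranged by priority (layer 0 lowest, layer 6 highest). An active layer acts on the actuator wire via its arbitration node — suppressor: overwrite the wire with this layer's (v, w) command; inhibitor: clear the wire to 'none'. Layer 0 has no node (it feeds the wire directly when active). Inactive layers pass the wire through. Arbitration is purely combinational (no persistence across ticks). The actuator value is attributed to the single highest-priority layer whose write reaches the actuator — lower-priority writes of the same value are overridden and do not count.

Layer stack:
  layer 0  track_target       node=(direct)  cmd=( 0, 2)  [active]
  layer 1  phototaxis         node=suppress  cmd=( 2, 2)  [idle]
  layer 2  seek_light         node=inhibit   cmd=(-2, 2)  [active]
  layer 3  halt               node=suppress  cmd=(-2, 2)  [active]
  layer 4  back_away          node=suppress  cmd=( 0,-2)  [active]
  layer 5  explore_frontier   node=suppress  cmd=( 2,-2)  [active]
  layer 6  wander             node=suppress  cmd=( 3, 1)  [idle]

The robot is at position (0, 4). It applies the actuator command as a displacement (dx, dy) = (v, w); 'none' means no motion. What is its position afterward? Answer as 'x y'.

L0 track_target: active, feeds wire = (0, 2)
L1 phototaxis: idle → wire stays (0, 2)
L2 seek_light: active, inhibitor → wire = none
L3 halt: active, suppressor → wire = (-2, 2)
L4 back_away: active, suppressor → wire = (0, -2)
L5 explore_frontier: active, suppressor → wire = (2, -2)
L6 wander: idle → wire stays (2, -2)
actuator = (2, -2)
position: (0, 4) + (2, -2) = (2, 2)

2 2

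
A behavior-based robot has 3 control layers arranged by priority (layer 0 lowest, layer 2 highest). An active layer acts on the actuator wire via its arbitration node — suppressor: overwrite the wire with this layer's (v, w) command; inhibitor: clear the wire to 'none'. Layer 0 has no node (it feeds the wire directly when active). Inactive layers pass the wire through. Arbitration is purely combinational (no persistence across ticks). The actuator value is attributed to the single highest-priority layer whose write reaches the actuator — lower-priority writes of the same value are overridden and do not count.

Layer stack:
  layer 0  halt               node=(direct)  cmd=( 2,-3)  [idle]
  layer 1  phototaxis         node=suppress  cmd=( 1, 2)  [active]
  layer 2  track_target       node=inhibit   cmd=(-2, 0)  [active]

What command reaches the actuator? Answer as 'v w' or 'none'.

[0] halt off; wire := none
[1] phototaxis on (suppress); wire := (1, 2)
[2] track_target on (inhibit); wire := none
output none

none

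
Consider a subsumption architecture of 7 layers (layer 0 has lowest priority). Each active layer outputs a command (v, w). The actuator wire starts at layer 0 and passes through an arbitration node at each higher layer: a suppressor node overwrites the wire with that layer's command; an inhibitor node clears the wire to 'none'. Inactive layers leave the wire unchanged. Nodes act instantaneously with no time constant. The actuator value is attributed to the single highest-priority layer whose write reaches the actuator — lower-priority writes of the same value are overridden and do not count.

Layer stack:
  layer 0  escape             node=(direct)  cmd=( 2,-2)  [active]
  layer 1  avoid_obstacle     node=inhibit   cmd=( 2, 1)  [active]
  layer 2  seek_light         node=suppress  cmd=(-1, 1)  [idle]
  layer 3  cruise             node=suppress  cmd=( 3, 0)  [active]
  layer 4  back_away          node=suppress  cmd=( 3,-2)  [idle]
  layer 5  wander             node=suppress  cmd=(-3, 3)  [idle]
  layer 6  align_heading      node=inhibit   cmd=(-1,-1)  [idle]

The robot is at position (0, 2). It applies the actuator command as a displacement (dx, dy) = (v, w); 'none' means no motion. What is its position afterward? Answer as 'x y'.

L0 escape: active, feeds wire = (2, -2)
L1 avoid_obstacle: active, inhibitor → wire = none
L2 seek_light: idle → wire stays none
L3 cruise: active, suppressor → wire = (3, 0)
L4 back_away: idle → wire stays (3, 0)
L5 wander: idle → wire stays (3, 0)
L6 align_heading: idle → wire stays (3, 0)
actuator = (3, 0)
position: (0, 2) + (3, 0) = (3, 2)

3 2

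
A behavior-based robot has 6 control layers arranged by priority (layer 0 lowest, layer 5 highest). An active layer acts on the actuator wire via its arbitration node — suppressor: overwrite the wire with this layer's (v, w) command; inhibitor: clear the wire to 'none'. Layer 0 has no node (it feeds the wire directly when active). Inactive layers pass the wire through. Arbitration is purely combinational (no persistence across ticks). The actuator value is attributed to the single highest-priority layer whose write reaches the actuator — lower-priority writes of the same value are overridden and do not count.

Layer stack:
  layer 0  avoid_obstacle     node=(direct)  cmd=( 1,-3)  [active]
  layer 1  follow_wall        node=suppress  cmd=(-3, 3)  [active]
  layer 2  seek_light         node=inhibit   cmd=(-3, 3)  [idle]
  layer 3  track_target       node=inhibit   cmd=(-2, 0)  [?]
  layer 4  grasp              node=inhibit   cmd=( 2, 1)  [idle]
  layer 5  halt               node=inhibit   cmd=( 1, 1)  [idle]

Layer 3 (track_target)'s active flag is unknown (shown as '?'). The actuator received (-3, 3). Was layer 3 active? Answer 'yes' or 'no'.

no

If layer 3 is active=yes:
  actuator would be none
If layer 3 is active=no:
  actuator would be (-3, 3)
Observed (-3, 3), so layer 3 was idle.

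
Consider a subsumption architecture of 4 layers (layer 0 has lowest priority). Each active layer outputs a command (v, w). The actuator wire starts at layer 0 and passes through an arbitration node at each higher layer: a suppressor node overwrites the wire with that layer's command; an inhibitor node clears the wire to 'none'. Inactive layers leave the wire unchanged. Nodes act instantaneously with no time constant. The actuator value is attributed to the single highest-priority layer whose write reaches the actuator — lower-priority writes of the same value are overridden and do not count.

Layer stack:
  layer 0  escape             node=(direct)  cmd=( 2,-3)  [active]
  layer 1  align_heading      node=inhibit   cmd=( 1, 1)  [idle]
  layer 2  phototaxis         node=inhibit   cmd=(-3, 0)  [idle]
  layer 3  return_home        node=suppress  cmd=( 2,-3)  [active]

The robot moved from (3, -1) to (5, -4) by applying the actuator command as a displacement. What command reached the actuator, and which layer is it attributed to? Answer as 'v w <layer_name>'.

2 -3 return_home

displacement = (5, -4) − (3, -1) = (2, -3)
L0 escape: active, feeds wire = (2, -3)
L1 align_heading: idle → wire stays (2, -3)
L2 phototaxis: idle → wire stays (2, -3)
L3 return_home: active, suppressor → wire = (2, -3)
actuator = (2, -3) — from layer 3 (return_home)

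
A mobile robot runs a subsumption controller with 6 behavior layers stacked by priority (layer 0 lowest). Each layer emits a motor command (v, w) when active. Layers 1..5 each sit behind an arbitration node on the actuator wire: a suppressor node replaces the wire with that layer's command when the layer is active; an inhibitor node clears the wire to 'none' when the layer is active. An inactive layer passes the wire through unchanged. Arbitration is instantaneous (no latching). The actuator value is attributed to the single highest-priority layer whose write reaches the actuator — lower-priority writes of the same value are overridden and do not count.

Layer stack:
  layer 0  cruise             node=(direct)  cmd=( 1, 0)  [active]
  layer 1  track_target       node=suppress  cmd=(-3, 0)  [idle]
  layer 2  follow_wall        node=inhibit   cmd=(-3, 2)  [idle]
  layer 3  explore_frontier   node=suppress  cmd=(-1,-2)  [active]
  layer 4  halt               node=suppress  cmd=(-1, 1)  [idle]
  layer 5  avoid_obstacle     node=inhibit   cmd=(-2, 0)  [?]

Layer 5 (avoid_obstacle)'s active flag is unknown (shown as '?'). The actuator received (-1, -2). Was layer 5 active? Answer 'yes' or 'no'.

no

If layer 5 is active=yes:
  actuator would be none
If layer 5 is active=no:
  actuator would be (-1, -2)
Observed (-1, -2), so layer 5 was idle.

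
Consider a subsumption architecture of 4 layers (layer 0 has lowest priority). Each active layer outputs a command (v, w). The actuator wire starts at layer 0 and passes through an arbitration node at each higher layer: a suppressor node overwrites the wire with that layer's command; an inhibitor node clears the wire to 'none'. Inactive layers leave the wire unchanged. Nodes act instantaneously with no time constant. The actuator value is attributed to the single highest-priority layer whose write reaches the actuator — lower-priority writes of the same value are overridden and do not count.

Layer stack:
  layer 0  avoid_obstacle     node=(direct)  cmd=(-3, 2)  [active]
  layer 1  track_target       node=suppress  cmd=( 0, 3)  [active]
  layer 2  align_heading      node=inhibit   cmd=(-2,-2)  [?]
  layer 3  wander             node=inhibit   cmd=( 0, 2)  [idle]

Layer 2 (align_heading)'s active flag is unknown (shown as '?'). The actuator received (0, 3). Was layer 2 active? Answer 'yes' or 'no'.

no

If layer 2 is active=yes:
  actuator would be none
If layer 2 is active=no:
  actuator would be (0, 3)
Observed (0, 3), so layer 2 was idle.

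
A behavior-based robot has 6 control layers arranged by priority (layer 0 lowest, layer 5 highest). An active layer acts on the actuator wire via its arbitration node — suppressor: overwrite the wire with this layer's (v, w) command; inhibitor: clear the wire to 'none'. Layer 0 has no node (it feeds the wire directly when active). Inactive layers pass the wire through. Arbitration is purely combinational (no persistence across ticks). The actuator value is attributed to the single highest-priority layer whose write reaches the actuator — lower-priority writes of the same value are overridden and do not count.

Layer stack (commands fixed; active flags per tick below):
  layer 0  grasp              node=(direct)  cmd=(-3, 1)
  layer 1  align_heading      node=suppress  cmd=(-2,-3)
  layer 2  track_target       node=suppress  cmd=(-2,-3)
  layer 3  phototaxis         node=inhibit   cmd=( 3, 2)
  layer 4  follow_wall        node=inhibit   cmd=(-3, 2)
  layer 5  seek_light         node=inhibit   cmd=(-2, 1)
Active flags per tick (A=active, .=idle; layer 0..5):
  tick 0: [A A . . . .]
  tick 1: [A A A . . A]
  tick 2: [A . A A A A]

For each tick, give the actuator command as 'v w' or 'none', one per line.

-2 -3
none
none

tick 0:
  L0 grasp: active, feeds wire = (-3, 1)
  L1 align_heading: active, suppressor → wire = (-2, -3)
  L2 track_target: idle → wire stays (-2, -3)
  L3 phototaxis: idle → wire stays (-2, -3)
  L4 follow_wall: idle → wire stays (-2, -3)
  L5 seek_light: idle → wire stays (-2, -3)
  actuator = (-2, -3)
tick 1:
  L0 grasp: active, feeds wire = (-3, 1)
  L1 align_heading: active, suppressor → wire = (-2, -3)
  L2 track_target: active, suppressor → wire = (-2, -3)
  L3 phototaxis: idle → wire stays (-2, -3)
  L4 follow_wall: idle → wire stays (-2, -3)
  L5 seek_light: active, inhibitor → wire = none
  actuator = none
tick 2:
  L0 grasp: active, feeds wire = (-3, 1)
  L1 align_heading: idle → wire stays (-3, 1)
  L2 track_target: active, suppressor → wire = (-2, -3)
  L3 phototaxis: active, inhibitor → wire = none
  L4 follow_wall: active, inhibitor → wire = none
  L5 seek_light: active, inhibitor → wire = none
  actuator = none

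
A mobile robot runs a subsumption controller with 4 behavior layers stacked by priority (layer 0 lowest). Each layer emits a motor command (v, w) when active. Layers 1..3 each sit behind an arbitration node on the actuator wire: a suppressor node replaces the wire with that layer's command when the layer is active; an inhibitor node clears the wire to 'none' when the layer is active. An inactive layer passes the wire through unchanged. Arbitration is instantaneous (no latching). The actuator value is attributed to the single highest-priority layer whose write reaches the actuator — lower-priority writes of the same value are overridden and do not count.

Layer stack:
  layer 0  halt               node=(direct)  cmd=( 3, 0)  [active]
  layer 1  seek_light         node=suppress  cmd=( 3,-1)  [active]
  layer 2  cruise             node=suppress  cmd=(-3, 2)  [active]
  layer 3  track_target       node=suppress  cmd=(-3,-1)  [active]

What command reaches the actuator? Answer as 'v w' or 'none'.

layer 0 (halt) active — direct: (3, 0)
layer 1 (seek_light) active — suppresses: (3, -1)
layer 2 (cruise) active — suppresses: (-3, 2)
layer 3 (track_target) active — suppresses: (-3, -1)
→ actuator (-3, -1)

-3 -1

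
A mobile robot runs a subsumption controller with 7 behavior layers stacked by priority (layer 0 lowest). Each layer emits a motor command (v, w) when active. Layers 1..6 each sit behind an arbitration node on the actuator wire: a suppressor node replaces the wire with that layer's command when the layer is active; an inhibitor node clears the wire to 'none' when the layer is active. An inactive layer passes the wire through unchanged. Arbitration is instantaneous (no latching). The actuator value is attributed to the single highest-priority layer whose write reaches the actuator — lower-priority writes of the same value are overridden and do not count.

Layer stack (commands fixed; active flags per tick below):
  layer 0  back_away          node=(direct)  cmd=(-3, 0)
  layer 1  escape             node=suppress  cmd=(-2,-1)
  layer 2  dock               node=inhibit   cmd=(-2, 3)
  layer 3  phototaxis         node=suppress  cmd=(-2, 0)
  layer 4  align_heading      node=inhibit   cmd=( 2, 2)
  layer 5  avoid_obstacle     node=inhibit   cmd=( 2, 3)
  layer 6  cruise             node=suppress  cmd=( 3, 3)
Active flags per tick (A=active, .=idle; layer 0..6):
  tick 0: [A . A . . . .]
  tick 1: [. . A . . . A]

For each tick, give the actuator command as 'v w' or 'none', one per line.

none
3 3

tick 0:
  L0 back_away: active, feeds wire = (-3, 0)
  L1 escape: idle → wire stays (-3, 0)
  L2 dock: active, inhibitor → wire = none
  L3 phototaxis: idle → wire stays none
  L4 align_heading: idle → wire stays none
  L5 avoid_obstacle: idle → wire stays none
  L6 cruise: idle → wire stays none
  actuator = none
tick 1:
  L0 back_away: idle → wire = none
  L1 escape: idle → wire stays none
  L2 dock: active, inhibitor → wire = none
  L3 phototaxis: idle → wire stays none
  L4 align_heading: idle → wire stays none
  L5 avoid_obstacle: idle → wire stays none
  L6 cruise: active, suppressor → wire = (3, 3)
  actuator = (3, 3)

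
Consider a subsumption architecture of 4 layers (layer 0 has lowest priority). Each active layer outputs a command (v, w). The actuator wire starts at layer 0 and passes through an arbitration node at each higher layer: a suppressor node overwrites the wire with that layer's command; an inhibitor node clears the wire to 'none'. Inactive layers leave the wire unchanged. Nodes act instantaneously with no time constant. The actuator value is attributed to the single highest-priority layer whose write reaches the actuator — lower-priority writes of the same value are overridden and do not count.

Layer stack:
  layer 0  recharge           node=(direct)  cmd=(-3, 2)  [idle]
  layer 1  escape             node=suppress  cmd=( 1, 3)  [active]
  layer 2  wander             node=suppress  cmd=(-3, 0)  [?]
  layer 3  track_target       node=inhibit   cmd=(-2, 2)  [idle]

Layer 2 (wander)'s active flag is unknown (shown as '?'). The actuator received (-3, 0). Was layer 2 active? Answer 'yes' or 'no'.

If layer 2 is active=yes:
  actuator would be (-3, 0)
If layer 2 is active=no:
  actuator would be (1, 3)
Observed (-3, 0), so layer 2 was active.

yes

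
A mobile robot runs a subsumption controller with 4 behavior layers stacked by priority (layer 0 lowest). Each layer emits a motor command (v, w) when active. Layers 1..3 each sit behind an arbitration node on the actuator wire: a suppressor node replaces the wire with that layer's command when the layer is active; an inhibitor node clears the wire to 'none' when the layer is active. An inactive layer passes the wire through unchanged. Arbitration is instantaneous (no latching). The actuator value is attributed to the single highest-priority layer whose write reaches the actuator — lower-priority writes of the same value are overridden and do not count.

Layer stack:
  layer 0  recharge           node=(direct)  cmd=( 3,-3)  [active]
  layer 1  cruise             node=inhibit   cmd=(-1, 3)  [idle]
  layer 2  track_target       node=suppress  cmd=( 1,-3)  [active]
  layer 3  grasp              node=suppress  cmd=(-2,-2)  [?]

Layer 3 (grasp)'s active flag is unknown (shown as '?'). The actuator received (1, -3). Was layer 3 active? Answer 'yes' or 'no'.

If layer 3 is active=yes:
  actuator would be (-2, -2)
If layer 3 is active=no:
  actuator would be (1, -3)
Observed (1, -3), so layer 3 was idle.

no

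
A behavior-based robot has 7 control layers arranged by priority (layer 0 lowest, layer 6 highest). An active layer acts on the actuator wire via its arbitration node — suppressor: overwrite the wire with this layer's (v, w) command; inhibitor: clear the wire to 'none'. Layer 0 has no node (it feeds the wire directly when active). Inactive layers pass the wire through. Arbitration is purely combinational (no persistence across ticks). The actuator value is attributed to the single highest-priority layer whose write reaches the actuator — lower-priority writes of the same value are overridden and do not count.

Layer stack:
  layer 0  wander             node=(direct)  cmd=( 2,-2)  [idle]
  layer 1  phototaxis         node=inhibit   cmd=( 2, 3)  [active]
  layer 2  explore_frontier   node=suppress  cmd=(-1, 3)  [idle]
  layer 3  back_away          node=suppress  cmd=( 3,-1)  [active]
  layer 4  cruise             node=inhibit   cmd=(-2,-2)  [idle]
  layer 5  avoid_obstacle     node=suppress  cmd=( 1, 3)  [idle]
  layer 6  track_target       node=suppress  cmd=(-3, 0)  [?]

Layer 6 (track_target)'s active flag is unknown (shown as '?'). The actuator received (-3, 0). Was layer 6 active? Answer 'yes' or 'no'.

yes

If layer 6 is active=yes:
  actuator would be (-3, 0)
If layer 6 is active=no:
  actuator would be (3, -1)
Observed (-3, 0), so layer 6 was active.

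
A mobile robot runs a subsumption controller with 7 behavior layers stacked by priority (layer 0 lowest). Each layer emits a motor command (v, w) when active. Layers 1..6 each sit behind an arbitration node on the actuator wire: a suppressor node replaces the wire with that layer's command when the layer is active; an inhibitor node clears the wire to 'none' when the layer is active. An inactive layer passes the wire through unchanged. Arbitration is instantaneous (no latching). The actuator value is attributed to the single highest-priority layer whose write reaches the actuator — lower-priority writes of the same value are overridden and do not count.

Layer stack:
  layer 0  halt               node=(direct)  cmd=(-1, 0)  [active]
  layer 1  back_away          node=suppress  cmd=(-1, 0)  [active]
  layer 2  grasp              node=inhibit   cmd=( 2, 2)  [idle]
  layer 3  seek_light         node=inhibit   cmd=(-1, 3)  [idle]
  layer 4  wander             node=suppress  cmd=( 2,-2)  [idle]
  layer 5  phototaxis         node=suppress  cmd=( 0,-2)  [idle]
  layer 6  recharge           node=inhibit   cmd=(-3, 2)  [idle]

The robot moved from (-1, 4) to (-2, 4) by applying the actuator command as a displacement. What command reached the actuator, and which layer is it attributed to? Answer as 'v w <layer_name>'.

-1 0 back_away

displacement = (-2, 4) − (-1, 4) = (-1, 0)
[0] halt on; wire := (-1, 0)
[1] back_away on (suppress); wire := (-1, 0)
[2] grasp off; pass (-1, 0)
[3] seek_light off; pass (-1, 0)
[4] wander off; pass (-1, 0)
[5] phototaxis off; pass (-1, 0)
[6] recharge off; pass (-1, 0)
output (-1, 0) — from layer 1 (back_away)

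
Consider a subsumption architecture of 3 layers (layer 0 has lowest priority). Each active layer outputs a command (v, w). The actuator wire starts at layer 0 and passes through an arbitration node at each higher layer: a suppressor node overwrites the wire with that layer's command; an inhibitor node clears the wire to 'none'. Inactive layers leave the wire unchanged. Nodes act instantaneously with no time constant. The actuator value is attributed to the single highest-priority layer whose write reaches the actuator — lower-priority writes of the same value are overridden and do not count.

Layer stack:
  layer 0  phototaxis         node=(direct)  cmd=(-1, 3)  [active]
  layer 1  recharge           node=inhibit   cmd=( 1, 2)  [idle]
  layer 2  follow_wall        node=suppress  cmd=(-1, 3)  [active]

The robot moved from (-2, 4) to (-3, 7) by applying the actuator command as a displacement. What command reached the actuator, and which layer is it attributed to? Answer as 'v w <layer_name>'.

-1 3 follow_wall

displacement = (-3, 7) − (-2, 4) = (-1, 3)
L0 phototaxis: active, feeds wire = (-1, 3)
L1 recharge: idle → wire stays (-1, 3)
L2 follow_wall: active, suppressor → wire = (-1, 3)
actuator = (-1, 3) — from layer 2 (follow_wall)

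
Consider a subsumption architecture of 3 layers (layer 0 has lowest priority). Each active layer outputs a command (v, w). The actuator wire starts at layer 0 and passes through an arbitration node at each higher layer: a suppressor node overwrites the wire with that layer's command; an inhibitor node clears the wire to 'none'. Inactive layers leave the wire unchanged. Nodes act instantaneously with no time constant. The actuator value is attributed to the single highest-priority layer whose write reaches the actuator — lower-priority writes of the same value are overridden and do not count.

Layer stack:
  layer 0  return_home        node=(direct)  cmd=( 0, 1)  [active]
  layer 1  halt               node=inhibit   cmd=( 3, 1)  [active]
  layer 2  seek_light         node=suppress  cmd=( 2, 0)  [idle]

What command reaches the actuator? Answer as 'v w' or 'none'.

none

L0 return_home: active, feeds wire = (0, 1)
L1 halt: active, inhibitor → wire = none
L2 seek_light: idle → wire stays none
actuator = none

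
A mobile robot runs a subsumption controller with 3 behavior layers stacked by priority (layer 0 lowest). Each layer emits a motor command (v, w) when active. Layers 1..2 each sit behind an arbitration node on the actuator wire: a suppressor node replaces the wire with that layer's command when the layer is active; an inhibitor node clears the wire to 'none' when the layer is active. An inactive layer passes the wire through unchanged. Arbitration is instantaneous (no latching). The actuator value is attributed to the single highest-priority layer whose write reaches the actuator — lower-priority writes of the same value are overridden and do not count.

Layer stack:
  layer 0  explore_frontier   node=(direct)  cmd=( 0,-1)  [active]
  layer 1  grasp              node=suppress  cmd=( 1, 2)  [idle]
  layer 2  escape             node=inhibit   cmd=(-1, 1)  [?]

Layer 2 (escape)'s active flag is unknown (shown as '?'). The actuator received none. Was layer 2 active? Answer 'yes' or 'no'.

If layer 2 is active=yes:
  actuator would be none
If layer 2 is active=no:
  actuator would be (0, -1)
Observed none, so layer 2 was active.

yes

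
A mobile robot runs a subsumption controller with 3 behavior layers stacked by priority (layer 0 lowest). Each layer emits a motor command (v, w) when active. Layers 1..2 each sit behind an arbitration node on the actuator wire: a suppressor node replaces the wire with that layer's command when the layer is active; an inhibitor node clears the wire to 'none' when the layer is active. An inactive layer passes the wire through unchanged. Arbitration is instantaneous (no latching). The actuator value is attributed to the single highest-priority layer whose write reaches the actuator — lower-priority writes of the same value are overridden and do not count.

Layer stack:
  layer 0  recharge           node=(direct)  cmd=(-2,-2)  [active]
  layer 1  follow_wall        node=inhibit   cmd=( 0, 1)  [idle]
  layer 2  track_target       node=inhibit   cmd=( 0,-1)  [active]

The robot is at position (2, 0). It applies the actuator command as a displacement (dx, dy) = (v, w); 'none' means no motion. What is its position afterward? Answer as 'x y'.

layer 0 (recharge) active — direct: (-2, -2)
layer 1 (follow_wall) idle — unchanged: (-2, -2)
layer 2 (track_target) active — inhibits: none
→ actuator none
position: (2, 0) + none = (2, 0)

2 0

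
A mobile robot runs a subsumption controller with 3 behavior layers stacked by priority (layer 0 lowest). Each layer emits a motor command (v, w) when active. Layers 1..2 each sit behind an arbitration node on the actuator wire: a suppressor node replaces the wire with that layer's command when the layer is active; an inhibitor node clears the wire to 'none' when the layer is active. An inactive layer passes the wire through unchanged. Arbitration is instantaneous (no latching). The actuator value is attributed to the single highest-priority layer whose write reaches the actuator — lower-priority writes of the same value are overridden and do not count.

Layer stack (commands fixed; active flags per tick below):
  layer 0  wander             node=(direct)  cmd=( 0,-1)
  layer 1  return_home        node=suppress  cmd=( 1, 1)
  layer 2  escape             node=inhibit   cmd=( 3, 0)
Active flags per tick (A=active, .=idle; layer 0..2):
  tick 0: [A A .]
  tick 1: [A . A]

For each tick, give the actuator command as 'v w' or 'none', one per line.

1 1
none

tick 0:
  [0] wander on; wire := (0, -1)
  [1] return_home on (suppress); wire := (1, 1)
  [2] escape off; pass (1, 1)
  output (1, 1)
tick 1:
  [0] wander on; wire := (0, -1)
  [1] return_home off; pass (0, -1)
  [2] escape on (inhibit); wire := none
  output none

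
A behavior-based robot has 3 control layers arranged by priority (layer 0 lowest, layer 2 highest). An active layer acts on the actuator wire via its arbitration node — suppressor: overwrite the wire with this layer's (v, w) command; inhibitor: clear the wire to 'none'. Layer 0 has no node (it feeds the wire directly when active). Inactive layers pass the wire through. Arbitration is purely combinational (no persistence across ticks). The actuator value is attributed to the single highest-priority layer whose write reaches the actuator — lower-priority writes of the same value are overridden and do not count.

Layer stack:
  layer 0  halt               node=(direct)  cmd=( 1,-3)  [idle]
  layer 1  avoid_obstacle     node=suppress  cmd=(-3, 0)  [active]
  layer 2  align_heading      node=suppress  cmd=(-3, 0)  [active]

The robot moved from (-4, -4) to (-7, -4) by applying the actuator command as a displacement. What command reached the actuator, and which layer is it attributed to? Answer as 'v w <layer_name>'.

displacement = (-7, -4) − (-4, -4) = (-3, 0)
layer 0 (halt) idle — none
layer 1 (avoid_obstacle) active — suppresses: (-3, 0)
layer 2 (align_heading) active — suppresses: (-3, 0)
→ actuator (-3, 0) — from layer 2 (align_heading)

-3 0 align_heading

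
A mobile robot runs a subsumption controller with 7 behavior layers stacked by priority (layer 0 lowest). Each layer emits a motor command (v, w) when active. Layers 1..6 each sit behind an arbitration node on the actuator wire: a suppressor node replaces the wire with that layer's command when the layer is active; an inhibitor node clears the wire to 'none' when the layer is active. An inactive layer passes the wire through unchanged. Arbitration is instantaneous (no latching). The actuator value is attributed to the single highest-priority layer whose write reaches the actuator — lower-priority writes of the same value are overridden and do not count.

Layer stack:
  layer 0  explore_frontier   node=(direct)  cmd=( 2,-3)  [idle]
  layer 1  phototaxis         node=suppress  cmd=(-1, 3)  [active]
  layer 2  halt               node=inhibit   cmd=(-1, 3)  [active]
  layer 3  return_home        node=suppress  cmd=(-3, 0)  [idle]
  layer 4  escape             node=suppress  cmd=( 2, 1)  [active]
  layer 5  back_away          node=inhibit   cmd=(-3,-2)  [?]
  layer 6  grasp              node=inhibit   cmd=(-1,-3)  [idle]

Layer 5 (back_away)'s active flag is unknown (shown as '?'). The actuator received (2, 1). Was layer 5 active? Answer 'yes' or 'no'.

no

If layer 5 is active=yes:
  actuator would be none
If layer 5 is active=no:
  actuator would be (2, 1)
Observed (2, 1), so layer 5 was idle.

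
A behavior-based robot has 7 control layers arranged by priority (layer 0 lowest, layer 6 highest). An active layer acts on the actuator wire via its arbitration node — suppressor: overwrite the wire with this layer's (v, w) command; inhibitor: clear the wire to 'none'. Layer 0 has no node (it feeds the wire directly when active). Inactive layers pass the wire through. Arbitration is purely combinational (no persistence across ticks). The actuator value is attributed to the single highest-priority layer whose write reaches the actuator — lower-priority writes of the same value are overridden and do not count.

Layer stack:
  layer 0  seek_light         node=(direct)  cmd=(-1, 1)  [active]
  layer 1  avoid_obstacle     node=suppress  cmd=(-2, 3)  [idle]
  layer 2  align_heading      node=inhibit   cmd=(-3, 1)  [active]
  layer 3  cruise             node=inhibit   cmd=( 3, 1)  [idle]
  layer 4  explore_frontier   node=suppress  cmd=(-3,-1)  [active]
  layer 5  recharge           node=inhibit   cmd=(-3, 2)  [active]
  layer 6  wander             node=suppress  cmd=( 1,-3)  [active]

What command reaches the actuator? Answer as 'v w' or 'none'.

layer 0 (seek_light) active — direct: (-1, 1)
layer 1 (avoid_obstacle) idle — unchanged: (-1, 1)
layer 2 (align_heading) active — inhibits: none
layer 3 (cruise) idle — unchanged: none
layer 4 (explore_frontier) active — suppresses: (-3, -1)
layer 5 (recharge) active — inhibits: none
layer 6 (wander) active — suppresses: (1, -3)
→ actuator (1, -3)

1 -3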